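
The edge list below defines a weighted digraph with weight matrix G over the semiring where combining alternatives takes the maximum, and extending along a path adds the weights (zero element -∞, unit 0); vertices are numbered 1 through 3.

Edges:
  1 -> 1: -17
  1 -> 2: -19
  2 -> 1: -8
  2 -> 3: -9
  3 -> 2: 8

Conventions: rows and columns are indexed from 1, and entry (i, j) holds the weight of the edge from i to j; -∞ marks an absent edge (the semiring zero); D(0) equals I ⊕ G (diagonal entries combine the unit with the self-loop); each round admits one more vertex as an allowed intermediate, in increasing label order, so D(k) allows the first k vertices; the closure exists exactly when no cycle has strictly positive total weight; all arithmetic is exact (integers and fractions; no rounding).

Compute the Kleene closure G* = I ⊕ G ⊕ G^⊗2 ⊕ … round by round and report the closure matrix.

D(0):
  [0, -19, -∞]
  [-8, 0, -9]
  [-∞, 8, 0]
D(1):
  [0, -19, -∞]
  [-8, 0, -9]
  [-∞, 8, 0]
D(2):
  [0, -19, -28]
  [-8, 0, -9]
  [0, 8, 0]
D(3):
  [0, -19, -28]
  [-8, 0, -9]
  [0, 8, 0]
Answer: G* = [[0, -19, -28], [-8, 0, -9], [0, 8, 0]]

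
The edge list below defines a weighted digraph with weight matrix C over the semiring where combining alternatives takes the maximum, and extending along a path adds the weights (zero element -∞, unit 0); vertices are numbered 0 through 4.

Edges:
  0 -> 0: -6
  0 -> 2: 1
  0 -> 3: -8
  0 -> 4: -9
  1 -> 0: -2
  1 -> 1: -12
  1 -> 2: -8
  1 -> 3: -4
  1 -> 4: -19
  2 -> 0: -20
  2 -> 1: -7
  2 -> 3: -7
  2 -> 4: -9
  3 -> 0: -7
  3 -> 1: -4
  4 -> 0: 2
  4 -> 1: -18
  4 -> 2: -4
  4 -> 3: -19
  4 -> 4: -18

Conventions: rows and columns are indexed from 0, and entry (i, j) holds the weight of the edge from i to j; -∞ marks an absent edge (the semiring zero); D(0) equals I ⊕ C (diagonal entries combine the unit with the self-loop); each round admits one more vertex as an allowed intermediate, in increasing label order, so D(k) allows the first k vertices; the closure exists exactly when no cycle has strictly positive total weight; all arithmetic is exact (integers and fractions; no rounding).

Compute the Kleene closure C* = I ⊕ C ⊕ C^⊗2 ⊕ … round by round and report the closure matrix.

D(0):
  [0, -∞, 1, -8, -9]
  [-2, 0, -8, -4, -19]
  [-20, -7, 0, -7, -9]
  [-7, -4, -∞, 0, -∞]
  [2, -18, -4, -19, 0]
D(1):
  [0, -∞, 1, -8, -9]
  [-2, 0, -1, -4, -11]
  [-20, -7, 0, -7, -9]
  [-7, -4, -6, 0, -16]
  [2, -18, 3, -6, 0]
D(2):
  [0, -∞, 1, -8, -9]
  [-2, 0, -1, -4, -11]
  [-9, -7, 0, -7, -9]
  [-6, -4, -5, 0, -15]
  [2, -18, 3, -6, 0]
D(3):
  [0, -6, 1, -6, -8]
  [-2, 0, -1, -4, -10]
  [-9, -7, 0, -7, -9]
  [-6, -4, -5, 0, -14]
  [2, -4, 3, -4, 0]
D(4):
  [0, -6, 1, -6, -8]
  [-2, 0, -1, -4, -10]
  [-9, -7, 0, -7, -9]
  [-6, -4, -5, 0, -14]
  [2, -4, 3, -4, 0]
D(5):
  [0, -6, 1, -6, -8]
  [-2, 0, -1, -4, -10]
  [-7, -7, 0, -7, -9]
  [-6, -4, -5, 0, -14]
  [2, -4, 3, -4, 0]
Answer: C* = [[0, -6, 1, -6, -8], [-2, 0, -1, -4, -10], [-7, -7, 0, -7, -9], [-6, -4, -5, 0, -14], [2, -4, 3, -4, 0]]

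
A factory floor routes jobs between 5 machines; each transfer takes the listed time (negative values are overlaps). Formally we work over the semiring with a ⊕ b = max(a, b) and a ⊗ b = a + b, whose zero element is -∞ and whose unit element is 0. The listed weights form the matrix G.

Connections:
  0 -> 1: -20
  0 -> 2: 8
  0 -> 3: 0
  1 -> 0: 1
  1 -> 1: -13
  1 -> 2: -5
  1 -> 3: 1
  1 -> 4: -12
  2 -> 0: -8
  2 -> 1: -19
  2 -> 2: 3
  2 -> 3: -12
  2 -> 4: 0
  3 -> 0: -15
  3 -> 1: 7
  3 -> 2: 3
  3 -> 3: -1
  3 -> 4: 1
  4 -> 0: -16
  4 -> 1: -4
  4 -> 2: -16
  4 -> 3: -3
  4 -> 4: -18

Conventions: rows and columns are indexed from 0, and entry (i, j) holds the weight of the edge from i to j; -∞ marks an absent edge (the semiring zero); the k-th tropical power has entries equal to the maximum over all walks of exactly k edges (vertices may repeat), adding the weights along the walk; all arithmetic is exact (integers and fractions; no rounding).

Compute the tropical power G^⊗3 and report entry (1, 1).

G^⊗2:
  [0, 7, 11, -1, 8]
  [-12, 8, 9, 1, 2]
  [-5, -4, 6, -3, 3]
  [8, 6, 6, 8, 3]
  [-3, 4, 0, -3, -2]
G^⊗3:
  [8, 6, 14, 8, 11]
  [9, 8, 12, 9, 9]
  [-2, 4, 9, 0, 6]
  [7, 15, 16, 8, 9]
  [5, 4, 5, 5, 0]
Key observation: the optimum is the walk 1->0->3->1, with weight 1 + 0 + 7 = 8.
Optimal value attained by: walk 1->0->3->1.
Answer: (G^⊗3)[1][1] = 8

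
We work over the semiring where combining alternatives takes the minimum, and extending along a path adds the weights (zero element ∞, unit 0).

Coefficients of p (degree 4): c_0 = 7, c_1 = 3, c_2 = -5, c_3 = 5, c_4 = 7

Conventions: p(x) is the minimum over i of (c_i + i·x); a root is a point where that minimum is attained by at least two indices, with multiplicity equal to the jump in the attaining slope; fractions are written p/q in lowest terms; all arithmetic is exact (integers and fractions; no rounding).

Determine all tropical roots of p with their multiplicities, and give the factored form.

hull edge (i=0, c=7) to (i=2, c=-5): slope -6, span 2
hull edge (i=2, c=-5) to (i=4, c=7): slope 6, span 2
Factored form: p(x) = 7 ⊗ (x ⊕ (-6)) ⊗ (x ⊕ (-6)) ⊗ (x ⊕ 6) ⊗ (x ⊕ 6)
Answer: roots = -6 (mult 2), 6 (mult 2)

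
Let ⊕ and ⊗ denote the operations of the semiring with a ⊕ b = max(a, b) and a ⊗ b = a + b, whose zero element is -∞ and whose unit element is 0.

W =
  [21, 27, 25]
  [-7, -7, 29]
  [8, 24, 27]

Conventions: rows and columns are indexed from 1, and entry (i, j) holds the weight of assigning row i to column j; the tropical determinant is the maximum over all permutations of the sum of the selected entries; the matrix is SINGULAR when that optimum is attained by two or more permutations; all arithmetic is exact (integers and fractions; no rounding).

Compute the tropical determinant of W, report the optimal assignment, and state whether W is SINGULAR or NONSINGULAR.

σ = (1, 2, 3): 21 + (-7) + 27 = 41
σ = (1, 3, 2): 21 + 29 + 24 = 74
σ = (2, 1, 3): 27 + (-7) + 27 = 47
σ = (2, 3, 1): 27 + 29 + 8 = 64
σ = (3, 1, 2): 25 + (-7) + 24 = 42
σ = (3, 2, 1): 25 + (-7) + 8 = 26
Optimal value attained by: σ = (1, 3, 2).
Answer: det⊕(W) = 74; verdict: NONSINGULAR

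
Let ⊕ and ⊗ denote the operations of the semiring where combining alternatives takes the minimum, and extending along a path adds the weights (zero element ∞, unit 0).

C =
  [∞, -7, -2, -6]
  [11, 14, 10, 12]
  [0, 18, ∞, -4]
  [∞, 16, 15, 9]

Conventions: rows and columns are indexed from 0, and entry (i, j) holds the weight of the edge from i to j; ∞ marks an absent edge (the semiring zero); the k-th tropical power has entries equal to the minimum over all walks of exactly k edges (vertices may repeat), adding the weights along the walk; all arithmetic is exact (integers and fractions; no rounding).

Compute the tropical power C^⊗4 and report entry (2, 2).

C^⊗2:
  [-2, 7, 3, -6]
  [10, 4, 9, 5]
  [29, -7, -2, -6]
  [15, 25, 24, 11]
C^⊗3:
  [3, -9, -4, -8]
  [9, 3, 8, 4]
  [-2, 7, 3, -6]
  [24, 8, 13, 9]
C^⊗4:
  [-4, -4, 1, -8]
  [8, 2, 7, 3]
  [3, -9, -4, -8]
  [13, 17, 18, 9]
Key observation: the optimum is the walk 2->0->2->0->2, with weight 0 + (-2) + 0 + (-2) = -4.
Optimal value attained by: walk 2->0->2->0->2.
Answer: (C^⊗4)[2][2] = -4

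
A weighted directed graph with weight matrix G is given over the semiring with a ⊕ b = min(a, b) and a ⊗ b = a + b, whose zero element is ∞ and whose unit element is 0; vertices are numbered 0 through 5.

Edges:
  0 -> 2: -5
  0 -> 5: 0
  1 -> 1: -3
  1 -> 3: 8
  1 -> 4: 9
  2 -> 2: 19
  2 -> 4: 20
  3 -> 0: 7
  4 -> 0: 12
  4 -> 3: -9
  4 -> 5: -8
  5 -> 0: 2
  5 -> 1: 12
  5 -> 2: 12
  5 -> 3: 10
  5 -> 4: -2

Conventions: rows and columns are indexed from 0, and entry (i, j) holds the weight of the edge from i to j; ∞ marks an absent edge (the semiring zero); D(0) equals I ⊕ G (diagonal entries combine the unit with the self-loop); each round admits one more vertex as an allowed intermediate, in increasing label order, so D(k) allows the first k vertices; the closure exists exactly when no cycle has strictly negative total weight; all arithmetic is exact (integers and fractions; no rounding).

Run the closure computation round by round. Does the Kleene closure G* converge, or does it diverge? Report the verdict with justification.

Detection: at round 0, diagonal entry (1, 1) turns strictly negative.
Key observation: the cycle 1->1 has total weight (-3), which is strictly negative.
Answer: DIVERGES — negative cycle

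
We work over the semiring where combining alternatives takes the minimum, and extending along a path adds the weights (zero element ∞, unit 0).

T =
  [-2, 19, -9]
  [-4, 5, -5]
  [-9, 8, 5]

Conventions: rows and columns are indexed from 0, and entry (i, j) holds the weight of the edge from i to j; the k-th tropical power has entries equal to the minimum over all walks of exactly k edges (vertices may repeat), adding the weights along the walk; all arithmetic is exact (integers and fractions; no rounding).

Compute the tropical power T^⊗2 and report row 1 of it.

T^⊗2:
  [-18, -1, -11]
  [-14, 3, -13]
  [-11, 10, -18]
Answer: row 1 of T^⊗2 = [-14, 3, -13]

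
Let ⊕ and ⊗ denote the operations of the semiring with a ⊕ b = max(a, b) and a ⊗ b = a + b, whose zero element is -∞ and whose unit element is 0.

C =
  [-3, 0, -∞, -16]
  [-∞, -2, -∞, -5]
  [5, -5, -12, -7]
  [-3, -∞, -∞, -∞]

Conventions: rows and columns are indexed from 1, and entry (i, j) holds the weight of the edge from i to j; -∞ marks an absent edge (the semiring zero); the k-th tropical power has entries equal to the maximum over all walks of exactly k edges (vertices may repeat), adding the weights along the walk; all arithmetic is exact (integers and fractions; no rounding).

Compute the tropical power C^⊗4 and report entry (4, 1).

C^⊗2:
  [-6, -2, -∞, -5]
  [-8, -4, -∞, -7]
  [2, 5, -24, -10]
  [-6, -3, -∞, -19]
C^⊗3:
  [-8, -4, -∞, -7]
  [-10, -6, -∞, -9]
  [-1, 3, -36, 0]
  [-9, -5, -∞, -8]
C^⊗4:
  [-10, -6, -∞, -9]
  [-12, -8, -∞, -11]
  [-3, 1, -48, -2]
  [-11, -7, -∞, -10]
Key observation: the optimum is the walk 4->1->2->4->1, with weight (-3) + 0 + (-5) + (-3) = -11.
Optimal value attained by: walk 4->1->2->4->1.
Answer: (C^⊗4)[4][1] = -11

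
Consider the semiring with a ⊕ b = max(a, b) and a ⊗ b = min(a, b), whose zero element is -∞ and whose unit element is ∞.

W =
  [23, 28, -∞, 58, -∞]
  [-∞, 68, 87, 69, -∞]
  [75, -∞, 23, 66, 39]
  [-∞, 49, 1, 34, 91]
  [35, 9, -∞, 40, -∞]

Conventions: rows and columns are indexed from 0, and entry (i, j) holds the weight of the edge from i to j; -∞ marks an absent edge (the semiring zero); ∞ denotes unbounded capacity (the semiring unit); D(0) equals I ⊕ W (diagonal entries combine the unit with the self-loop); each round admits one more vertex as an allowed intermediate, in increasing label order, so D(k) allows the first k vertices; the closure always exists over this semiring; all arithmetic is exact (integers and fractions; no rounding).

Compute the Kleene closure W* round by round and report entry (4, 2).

D(0):
  [∞, 28, -∞, 58, -∞]
  [-∞, ∞, 87, 69, -∞]
  [75, -∞, ∞, 66, 39]
  [-∞, 49, 1, ∞, 91]
  [35, 9, -∞, 40, ∞]
D(1):
  [∞, 28, -∞, 58, -∞]
  [-∞, ∞, 87, 69, -∞]
  [75, 28, ∞, 66, 39]
  [-∞, 49, 1, ∞, 91]
  [35, 28, -∞, 40, ∞]
D(2):
  [∞, 28, 28, 58, -∞]
  [-∞, ∞, 87, 69, -∞]
  [75, 28, ∞, 66, 39]
  [-∞, 49, 49, ∞, 91]
  [35, 28, 28, 40, ∞]
D(3):
  [∞, 28, 28, 58, 28]
  [75, ∞, 87, 69, 39]
  [75, 28, ∞, 66, 39]
  [49, 49, 49, ∞, 91]
  [35, 28, 28, 40, ∞]
D(4):
  [∞, 49, 49, 58, 58]
  [75, ∞, 87, 69, 69]
  [75, 49, ∞, 66, 66]
  [49, 49, 49, ∞, 91]
  [40, 40, 40, 40, ∞]
D(5):
  [∞, 49, 49, 58, 58]
  [75, ∞, 87, 69, 69]
  [75, 49, ∞, 66, 66]
  [49, 49, 49, ∞, 91]
  [40, 40, 40, 40, ∞]
Answer: W*[4][2] = 40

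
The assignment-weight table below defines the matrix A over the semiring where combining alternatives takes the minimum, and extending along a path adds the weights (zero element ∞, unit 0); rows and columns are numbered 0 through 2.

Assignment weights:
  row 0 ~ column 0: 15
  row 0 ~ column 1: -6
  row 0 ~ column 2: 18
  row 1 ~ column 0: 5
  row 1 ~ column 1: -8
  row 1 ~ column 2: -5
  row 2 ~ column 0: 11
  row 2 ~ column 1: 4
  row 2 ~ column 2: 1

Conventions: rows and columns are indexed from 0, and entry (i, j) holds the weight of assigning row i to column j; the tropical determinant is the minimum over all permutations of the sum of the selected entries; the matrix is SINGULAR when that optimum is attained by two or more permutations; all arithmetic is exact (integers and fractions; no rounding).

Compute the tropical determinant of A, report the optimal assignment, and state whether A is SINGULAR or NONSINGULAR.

σ = (0, 1, 2): 15 + (-8) + 1 = 8
σ = (0, 2, 1): 15 + (-5) + 4 = 14
σ = (1, 0, 2): (-6) + 5 + 1 = 0
σ = (1, 2, 0): (-6) + (-5) + 11 = 0
σ = (2, 0, 1): 18 + 5 + 4 = 27
σ = (2, 1, 0): 18 + (-8) + 11 = 21
Optimal value attained by: σ = (1, 0, 2).
Answer: det⊕(A) = 0; verdict: SINGULAR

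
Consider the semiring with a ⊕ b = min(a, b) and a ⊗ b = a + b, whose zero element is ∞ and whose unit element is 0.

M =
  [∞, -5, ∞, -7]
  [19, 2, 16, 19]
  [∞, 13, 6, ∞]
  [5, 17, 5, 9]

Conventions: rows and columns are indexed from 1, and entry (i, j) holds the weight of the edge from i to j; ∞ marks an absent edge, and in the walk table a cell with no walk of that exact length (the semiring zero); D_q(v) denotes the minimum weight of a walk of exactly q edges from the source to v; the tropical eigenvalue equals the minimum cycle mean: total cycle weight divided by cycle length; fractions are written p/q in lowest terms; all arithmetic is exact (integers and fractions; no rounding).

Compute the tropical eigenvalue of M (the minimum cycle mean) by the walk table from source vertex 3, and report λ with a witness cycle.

q=0: [∞, ∞, 0, ∞]
q=1: [∞, 13, 6, ∞]
q=2: [32, 15, 12, 32]
q=3: [34, 17, 18, 25]
q=4: [30, 19, 24, 27]
Optimal cycle mean attained by: cycle 1->4->1, total (-7) + 5, length 2.
Answer: λ = -1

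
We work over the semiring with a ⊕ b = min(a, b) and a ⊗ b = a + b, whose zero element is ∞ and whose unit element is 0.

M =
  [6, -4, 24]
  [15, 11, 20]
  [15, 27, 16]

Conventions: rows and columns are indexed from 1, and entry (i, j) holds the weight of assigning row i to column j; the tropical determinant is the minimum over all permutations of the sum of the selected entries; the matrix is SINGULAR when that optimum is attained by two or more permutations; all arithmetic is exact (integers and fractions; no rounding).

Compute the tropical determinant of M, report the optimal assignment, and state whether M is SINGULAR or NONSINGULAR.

σ = (1, 2, 3): 6 + 11 + 16 = 33
σ = (1, 3, 2): 6 + 20 + 27 = 53
σ = (2, 1, 3): (-4) + 15 + 16 = 27
σ = (2, 3, 1): (-4) + 20 + 15 = 31
σ = (3, 1, 2): 24 + 15 + 27 = 66
σ = (3, 2, 1): 24 + 11 + 15 = 50
Optimal value attained by: σ = (2, 1, 3).
Answer: det⊕(M) = 27; verdict: NONSINGULAR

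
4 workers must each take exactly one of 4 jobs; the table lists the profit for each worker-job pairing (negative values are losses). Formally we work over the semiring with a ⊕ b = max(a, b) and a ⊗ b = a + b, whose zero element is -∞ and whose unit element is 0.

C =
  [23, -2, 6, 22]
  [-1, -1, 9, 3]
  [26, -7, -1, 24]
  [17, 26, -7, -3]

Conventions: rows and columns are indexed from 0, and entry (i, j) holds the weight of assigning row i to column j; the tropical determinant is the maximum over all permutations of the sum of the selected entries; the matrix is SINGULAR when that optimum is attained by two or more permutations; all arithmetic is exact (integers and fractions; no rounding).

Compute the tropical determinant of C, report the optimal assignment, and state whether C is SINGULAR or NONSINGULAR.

σ = (0, 1, 2, 3): 23 + (-1) + (-1) + (-3) = 18
σ = (0, 1, 3, 2): 23 + (-1) + 24 + (-7) = 39
σ = (0, 2, 1, 3): 23 + 9 + (-7) + (-3) = 22
σ = (0, 2, 3, 1): 23 + 9 + 24 + 26 = 82
σ = (0, 3, 1, 2): 23 + 3 + (-7) + (-7) = 12
σ = (0, 3, 2, 1): 23 + 3 + (-1) + 26 = 51
σ = (1, 0, 2, 3): (-2) + (-1) + (-1) + (-3) = -7
σ = (1, 0, 3, 2): (-2) + (-1) + 24 + (-7) = 14
σ = (1, 2, 0, 3): (-2) + 9 + 26 + (-3) = 30
σ = (1, 2, 3, 0): (-2) + 9 + 24 + 17 = 48
σ = (1, 3, 0, 2): (-2) + 3 + 26 + (-7) = 20
σ = (1, 3, 2, 0): (-2) + 3 + (-1) + 17 = 17
σ = (2, 0, 1, 3): 6 + (-1) + (-7) + (-3) = -5
σ = (2, 0, 3, 1): 6 + (-1) + 24 + 26 = 55
σ = (2, 1, 0, 3): 6 + (-1) + 26 + (-3) = 28
σ = (2, 1, 3, 0): 6 + (-1) + 24 + 17 = 46
σ = (2, 3, 0, 1): 6 + 3 + 26 + 26 = 61
σ = (2, 3, 1, 0): 6 + 3 + (-7) + 17 = 19
σ = (3, 0, 1, 2): 22 + (-1) + (-7) + (-7) = 7
σ = (3, 0, 2, 1): 22 + (-1) + (-1) + 26 = 46
σ = (3, 1, 0, 2): 22 + (-1) + 26 + (-7) = 40
σ = (3, 1, 2, 0): 22 + (-1) + (-1) + 17 = 37
σ = (3, 2, 0, 1): 22 + 9 + 26 + 26 = 83
σ = (3, 2, 1, 0): 22 + 9 + (-7) + 17 = 41
Optimal value attained by: σ = (3, 2, 0, 1).
Answer: det⊕(C) = 83; verdict: NONSINGULAR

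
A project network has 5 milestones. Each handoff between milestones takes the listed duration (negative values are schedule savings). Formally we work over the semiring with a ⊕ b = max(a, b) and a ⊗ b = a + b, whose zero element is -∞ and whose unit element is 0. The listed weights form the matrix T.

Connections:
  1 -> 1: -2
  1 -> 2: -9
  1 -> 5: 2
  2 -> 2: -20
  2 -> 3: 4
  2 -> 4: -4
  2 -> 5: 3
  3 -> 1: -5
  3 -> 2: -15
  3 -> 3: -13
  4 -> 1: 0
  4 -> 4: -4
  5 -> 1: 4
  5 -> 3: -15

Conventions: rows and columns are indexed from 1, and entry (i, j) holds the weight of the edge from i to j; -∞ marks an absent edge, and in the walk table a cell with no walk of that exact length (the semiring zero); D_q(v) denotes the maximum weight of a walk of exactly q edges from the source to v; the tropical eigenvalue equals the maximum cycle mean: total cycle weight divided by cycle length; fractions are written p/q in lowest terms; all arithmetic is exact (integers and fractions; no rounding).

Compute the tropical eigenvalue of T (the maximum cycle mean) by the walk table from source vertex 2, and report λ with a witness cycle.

q=0: [-∞, 0, -∞, -∞, -∞]
q=1: [-∞, -20, 4, -4, 3]
q=2: [7, -11, -9, -8, -17]
q=3: [5, -2, -7, -12, 9]
q=4: [13, -4, 2, -6, 7]
q=5: [11, 4, 0, -8, 15]
Optimal cycle mean attained by: cycle 1->5->1, total 2 + 4, length 2.
Answer: λ = 3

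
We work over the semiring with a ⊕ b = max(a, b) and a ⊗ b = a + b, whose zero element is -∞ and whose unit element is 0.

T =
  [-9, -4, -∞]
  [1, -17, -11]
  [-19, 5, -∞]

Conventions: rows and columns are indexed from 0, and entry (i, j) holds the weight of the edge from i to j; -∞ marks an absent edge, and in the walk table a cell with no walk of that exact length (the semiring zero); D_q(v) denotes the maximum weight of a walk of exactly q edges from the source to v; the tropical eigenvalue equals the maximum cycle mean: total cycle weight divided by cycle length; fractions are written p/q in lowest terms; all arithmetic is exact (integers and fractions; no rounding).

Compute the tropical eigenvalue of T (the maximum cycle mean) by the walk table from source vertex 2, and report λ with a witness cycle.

q=0: [-∞, -∞, 0]
q=1: [-19, 5, -∞]
q=2: [6, -12, -6]
q=3: [-3, 2, -23]
Optimal cycle mean attained by: cycle 0->1->0, total (-4) + 1, length 2.
Answer: λ = -3/2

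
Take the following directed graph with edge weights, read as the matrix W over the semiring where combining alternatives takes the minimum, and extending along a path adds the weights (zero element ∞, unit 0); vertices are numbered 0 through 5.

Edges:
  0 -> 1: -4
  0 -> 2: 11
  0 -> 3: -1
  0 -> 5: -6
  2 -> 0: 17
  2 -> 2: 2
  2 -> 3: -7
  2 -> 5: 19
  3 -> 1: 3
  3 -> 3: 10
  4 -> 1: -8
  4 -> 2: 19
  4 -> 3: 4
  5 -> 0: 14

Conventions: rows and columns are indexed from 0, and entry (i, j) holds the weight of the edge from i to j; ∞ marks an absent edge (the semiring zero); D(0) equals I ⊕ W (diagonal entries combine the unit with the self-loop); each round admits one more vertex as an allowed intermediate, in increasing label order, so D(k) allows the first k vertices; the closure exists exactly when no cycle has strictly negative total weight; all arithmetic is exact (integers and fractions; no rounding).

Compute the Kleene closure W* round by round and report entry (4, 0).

D(0):
  [0, -4, 11, -1, ∞, -6]
  [∞, 0, ∞, ∞, ∞, ∞]
  [17, ∞, 0, -7, ∞, 19]
  [∞, 3, ∞, 0, ∞, ∞]
  [∞, -8, 19, 4, 0, ∞]
  [14, ∞, ∞, ∞, ∞, 0]
D(1):
  [0, -4, 11, -1, ∞, -6]
  [∞, 0, ∞, ∞, ∞, ∞]
  [17, 13, 0, -7, ∞, 11]
  [∞, 3, ∞, 0, ∞, ∞]
  [∞, -8, 19, 4, 0, ∞]
  [14, 10, 25, 13, ∞, 0]
D(2):
  [0, -4, 11, -1, ∞, -6]
  [∞, 0, ∞, ∞, ∞, ∞]
  [17, 13, 0, -7, ∞, 11]
  [∞, 3, ∞, 0, ∞, ∞]
  [∞, -8, 19, 4, 0, ∞]
  [14, 10, 25, 13, ∞, 0]
D(3):
  [0, -4, 11, -1, ∞, -6]
  [∞, 0, ∞, ∞, ∞, ∞]
  [17, 13, 0, -7, ∞, 11]
  [∞, 3, ∞, 0, ∞, ∞]
  [36, -8, 19, 4, 0, 30]
  [14, 10, 25, 13, ∞, 0]
D(4):
  [0, -4, 11, -1, ∞, -6]
  [∞, 0, ∞, ∞, ∞, ∞]
  [17, -4, 0, -7, ∞, 11]
  [∞, 3, ∞, 0, ∞, ∞]
  [36, -8, 19, 4, 0, 30]
  [14, 10, 25, 13, ∞, 0]
D(5):
  [0, -4, 11, -1, ∞, -6]
  [∞, 0, ∞, ∞, ∞, ∞]
  [17, -4, 0, -7, ∞, 11]
  [∞, 3, ∞, 0, ∞, ∞]
  [36, -8, 19, 4, 0, 30]
  [14, 10, 25, 13, ∞, 0]
D(6):
  [0, -4, 11, -1, ∞, -6]
  [∞, 0, ∞, ∞, ∞, ∞]
  [17, -4, 0, -7, ∞, 11]
  [∞, 3, ∞, 0, ∞, ∞]
  [36, -8, 19, 4, 0, 30]
  [14, 10, 25, 13, ∞, 0]
Answer: W*[4][0] = 36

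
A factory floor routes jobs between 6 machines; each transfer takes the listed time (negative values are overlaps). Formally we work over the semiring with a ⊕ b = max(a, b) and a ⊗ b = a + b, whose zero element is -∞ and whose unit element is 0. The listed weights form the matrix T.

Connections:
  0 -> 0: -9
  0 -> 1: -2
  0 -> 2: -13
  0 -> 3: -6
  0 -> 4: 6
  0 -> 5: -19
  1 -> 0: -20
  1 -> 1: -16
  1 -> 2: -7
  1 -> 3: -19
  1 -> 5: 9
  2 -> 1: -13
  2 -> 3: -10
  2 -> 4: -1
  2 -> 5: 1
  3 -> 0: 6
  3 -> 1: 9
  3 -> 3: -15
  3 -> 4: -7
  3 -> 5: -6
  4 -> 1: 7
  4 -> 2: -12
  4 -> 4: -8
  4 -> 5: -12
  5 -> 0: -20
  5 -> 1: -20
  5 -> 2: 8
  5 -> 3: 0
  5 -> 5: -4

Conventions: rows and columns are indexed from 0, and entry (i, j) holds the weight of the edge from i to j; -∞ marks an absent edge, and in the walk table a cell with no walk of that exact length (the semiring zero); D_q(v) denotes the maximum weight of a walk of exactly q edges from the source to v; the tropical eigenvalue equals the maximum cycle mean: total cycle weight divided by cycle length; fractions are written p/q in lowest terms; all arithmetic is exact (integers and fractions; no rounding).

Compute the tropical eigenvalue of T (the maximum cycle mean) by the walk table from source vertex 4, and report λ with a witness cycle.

q=0: [-∞, -∞, -∞, -∞, 0, -∞]
q=1: [-∞, 7, -12, -∞, -8, -12]
q=2: [-13, -1, 0, -12, -13, 16]
q=3: [-4, -3, 24, 16, -1, 12]
q=4: [22, 25, 20, 14, 23, 25]
q=5: [20, 30, 33, 25, 28, 34]
q=6: [31, 35, 42, 34, 32, 39]
Optimal cycle mean attained by: cycle 1->5->3->1, total 9 + 0 + 9, length 3.
Answer: λ = 6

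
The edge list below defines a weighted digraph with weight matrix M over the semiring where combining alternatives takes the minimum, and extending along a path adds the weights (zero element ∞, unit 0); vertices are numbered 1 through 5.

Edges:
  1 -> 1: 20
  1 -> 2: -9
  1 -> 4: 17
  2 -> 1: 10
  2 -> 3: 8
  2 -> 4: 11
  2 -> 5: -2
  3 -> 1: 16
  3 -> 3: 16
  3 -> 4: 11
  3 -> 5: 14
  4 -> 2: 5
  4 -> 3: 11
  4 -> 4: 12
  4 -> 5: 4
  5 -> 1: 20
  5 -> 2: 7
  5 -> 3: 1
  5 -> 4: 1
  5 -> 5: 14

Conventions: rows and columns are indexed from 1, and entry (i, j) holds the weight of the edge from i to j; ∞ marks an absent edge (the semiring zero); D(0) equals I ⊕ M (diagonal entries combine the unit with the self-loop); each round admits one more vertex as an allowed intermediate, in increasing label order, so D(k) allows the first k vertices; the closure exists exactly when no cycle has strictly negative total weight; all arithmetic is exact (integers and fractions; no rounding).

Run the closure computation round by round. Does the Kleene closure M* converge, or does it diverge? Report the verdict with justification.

D(0):
  [0, -9, ∞, 17, ∞]
  [10, 0, 8, 11, -2]
  [16, ∞, 0, 11, 14]
  [∞, 5, 11, 0, 4]
  [20, 7, 1, 1, 0]
D(1):
  [0, -9, ∞, 17, ∞]
  [10, 0, 8, 11, -2]
  [16, 7, 0, 11, 14]
  [∞, 5, 11, 0, 4]
  [20, 7, 1, 1, 0]
D(2):
  [0, -9, -1, 2, -11]
  [10, 0, 8, 11, -2]
  [16, 7, 0, 11, 5]
  [15, 5, 11, 0, 3]
  [17, 7, 1, 1, 0]
D(3):
  [0, -9, -1, 2, -11]
  [10, 0, 8, 11, -2]
  [16, 7, 0, 11, 5]
  [15, 5, 11, 0, 3]
  [17, 7, 1, 1, 0]
D(4):
  [0, -9, -1, 2, -11]
  [10, 0, 8, 11, -2]
  [16, 7, 0, 11, 5]
  [15, 5, 11, 0, 3]
  [16, 6, 1, 1, 0]
D(5):
  [0, -9, -10, -10, -11]
  [10, 0, -1, -1, -2]
  [16, 7, 0, 6, 5]
  [15, 5, 4, 0, 3]
  [16, 6, 1, 1, 0]
Key observation: every diagonal entry stays at the unit through all rounds, so no improving cycle exists.
Answer: CONVERGES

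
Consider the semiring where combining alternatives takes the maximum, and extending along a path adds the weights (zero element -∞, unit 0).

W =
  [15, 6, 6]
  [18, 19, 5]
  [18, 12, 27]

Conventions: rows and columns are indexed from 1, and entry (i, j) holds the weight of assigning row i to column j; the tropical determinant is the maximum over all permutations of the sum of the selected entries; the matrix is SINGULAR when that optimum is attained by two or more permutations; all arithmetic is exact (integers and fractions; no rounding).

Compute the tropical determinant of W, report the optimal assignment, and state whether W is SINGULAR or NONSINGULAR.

σ = (1, 2, 3): 15 + 19 + 27 = 61
σ = (1, 3, 2): 15 + 5 + 12 = 32
σ = (2, 1, 3): 6 + 18 + 27 = 51
σ = (2, 3, 1): 6 + 5 + 18 = 29
σ = (3, 1, 2): 6 + 18 + 12 = 36
σ = (3, 2, 1): 6 + 19 + 18 = 43
Optimal value attained by: σ = (1, 2, 3).
Answer: det⊕(W) = 61; verdict: NONSINGULAR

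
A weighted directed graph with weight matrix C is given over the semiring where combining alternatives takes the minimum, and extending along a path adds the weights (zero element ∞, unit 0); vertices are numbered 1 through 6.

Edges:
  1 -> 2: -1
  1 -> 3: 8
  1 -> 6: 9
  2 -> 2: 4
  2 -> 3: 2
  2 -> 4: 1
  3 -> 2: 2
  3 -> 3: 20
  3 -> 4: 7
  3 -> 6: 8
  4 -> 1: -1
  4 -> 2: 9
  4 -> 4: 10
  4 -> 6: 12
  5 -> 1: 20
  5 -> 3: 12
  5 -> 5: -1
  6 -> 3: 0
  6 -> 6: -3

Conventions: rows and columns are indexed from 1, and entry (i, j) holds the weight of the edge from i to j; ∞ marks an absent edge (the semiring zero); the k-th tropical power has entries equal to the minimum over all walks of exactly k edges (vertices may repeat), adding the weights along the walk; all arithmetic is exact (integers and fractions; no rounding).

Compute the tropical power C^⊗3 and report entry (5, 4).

C^⊗2:
  [∞, 3, 1, 0, ∞, 6]
  [0, 4, 6, 5, ∞, 10]
  [6, 6, 4, 3, ∞, 5]
  [9, -2, 7, 10, ∞, 8]
  [19, 14, 11, 19, -2, 20]
  [∞, 2, -3, 7, ∞, -6]
C^⊗3:
  [-1, 3, 5, 4, ∞, 3]
  [4, -1, 6, 5, ∞, 7]
  [2, 5, 5, 7, ∞, 2]
  [9, 2, 0, -1, ∞, 5]
  [18, 13, 10, 15, -3, 17]
  [6, -1, -6, 3, ∞, -9]
Key observation: the optimum is the walk 5->3->2->4, with weight 12 + 2 + 1 = 15.
Optimal value attained by: walk 5->3->2->4.
Answer: (C^⊗3)[5][4] = 15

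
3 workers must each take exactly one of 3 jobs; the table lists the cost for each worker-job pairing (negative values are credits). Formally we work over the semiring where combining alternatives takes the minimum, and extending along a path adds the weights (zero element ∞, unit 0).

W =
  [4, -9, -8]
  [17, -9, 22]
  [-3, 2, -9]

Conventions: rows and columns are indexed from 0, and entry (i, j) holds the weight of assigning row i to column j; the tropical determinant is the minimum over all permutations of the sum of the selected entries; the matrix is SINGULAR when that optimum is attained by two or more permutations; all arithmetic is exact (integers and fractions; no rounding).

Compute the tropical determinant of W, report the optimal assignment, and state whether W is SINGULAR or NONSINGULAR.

σ = (0, 1, 2): 4 + (-9) + (-9) = -14
σ = (0, 2, 1): 4 + 22 + 2 = 28
σ = (1, 0, 2): (-9) + 17 + (-9) = -1
σ = (1, 2, 0): (-9) + 22 + (-3) = 10
σ = (2, 0, 1): (-8) + 17 + 2 = 11
σ = (2, 1, 0): (-8) + (-9) + (-3) = -20
Optimal value attained by: σ = (2, 1, 0).
Answer: det⊕(W) = -20; verdict: NONSINGULAR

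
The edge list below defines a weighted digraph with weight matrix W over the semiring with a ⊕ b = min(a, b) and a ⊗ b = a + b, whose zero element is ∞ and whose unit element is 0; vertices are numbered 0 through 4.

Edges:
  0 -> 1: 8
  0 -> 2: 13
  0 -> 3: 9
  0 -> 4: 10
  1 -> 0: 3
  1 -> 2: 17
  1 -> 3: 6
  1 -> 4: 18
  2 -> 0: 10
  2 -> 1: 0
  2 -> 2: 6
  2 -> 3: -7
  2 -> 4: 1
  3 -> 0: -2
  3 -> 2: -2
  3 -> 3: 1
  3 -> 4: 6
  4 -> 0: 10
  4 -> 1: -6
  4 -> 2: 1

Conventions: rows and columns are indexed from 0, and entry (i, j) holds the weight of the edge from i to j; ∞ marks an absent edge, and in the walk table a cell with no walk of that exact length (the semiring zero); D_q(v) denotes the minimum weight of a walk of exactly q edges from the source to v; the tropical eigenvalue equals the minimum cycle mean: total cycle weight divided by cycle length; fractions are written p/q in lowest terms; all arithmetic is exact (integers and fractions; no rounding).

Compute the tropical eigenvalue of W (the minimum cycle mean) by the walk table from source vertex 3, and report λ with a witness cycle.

q=0: [∞, ∞, ∞, 0, ∞]
q=1: [-2, ∞, -2, 1, 6]
q=2: [-1, -2, -1, -9, -1]
q=3: [-11, -7, -11, -8, -3]
q=4: [-10, -11, -10, -18, -10]
q=5: [-20, -16, -20, -17, -12]
Optimal cycle mean attained by: cycle 2->3->2, total (-7) + (-2), length 2.
Answer: λ = -9/2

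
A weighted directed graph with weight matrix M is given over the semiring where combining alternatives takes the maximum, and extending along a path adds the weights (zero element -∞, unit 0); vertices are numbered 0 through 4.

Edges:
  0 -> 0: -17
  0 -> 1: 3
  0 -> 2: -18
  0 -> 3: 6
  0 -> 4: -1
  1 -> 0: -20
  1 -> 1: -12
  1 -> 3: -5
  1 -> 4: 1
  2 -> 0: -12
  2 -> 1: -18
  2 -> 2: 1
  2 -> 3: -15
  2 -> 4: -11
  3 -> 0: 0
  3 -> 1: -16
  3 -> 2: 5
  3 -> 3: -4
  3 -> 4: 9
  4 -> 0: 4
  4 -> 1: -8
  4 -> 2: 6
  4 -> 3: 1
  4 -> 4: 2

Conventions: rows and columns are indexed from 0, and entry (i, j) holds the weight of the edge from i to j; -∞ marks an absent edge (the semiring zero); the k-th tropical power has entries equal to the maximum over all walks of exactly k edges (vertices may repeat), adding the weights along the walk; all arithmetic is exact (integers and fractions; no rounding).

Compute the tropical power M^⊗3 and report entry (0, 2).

M^⊗2:
  [6, -9, 11, 2, 15]
  [5, -7, 7, 2, 4]
  [-7, -9, 2, -6, -6]
  [13, 3, 15, 10, 11]
  [6, 7, 8, 10, 10]
M^⊗3:
  [19, 9, 21, 16, 17]
  [8, 8, 10, 11, 11]
  [-2, -4, 3, -1, 3]
  [15, 16, 17, 19, 19]
  [14, 9, 16, 12, 19]
Key observation: the optimum is the walk 0->3->4->2, with weight 6 + 9 + 6 = 21.
Optimal value attained by: walk 0->3->4->2.
Answer: (M^⊗3)[0][2] = 21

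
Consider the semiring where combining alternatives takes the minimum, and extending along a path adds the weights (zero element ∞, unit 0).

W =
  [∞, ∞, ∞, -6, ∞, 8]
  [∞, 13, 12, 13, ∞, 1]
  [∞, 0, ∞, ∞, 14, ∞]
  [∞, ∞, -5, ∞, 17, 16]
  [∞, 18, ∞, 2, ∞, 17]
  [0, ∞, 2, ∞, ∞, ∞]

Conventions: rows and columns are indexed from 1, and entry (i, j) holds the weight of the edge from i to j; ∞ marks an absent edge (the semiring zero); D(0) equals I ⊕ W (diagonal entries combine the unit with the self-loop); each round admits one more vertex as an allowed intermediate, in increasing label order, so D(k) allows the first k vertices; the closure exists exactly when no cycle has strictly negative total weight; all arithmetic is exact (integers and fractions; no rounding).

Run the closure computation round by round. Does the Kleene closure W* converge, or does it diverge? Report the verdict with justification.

D(0):
  [0, ∞, ∞, -6, ∞, 8]
  [∞, 0, 12, 13, ∞, 1]
  [∞, 0, 0, ∞, 14, ∞]
  [∞, ∞, -5, 0, 17, 16]
  [∞, 18, ∞, 2, 0, 17]
  [0, ∞, 2, ∞, ∞, 0]
D(1):
  [0, ∞, ∞, -6, ∞, 8]
  [∞, 0, 12, 13, ∞, 1]
  [∞, 0, 0, ∞, 14, ∞]
  [∞, ∞, -5, 0, 17, 16]
  [∞, 18, ∞, 2, 0, 17]
  [0, ∞, 2, -6, ∞, 0]
D(2):
  [0, ∞, ∞, -6, ∞, 8]
  [∞, 0, 12, 13, ∞, 1]
  [∞, 0, 0, 13, 14, 1]
  [∞, ∞, -5, 0, 17, 16]
  [∞, 18, 30, 2, 0, 17]
  [0, ∞, 2, -6, ∞, 0]
D(3):
  [0, ∞, ∞, -6, ∞, 8]
  [∞, 0, 12, 13, 26, 1]
  [∞, 0, 0, 13, 14, 1]
  [∞, -5, -5, 0, 9, -4]
  [∞, 18, 30, 2, 0, 17]
  [0, 2, 2, -6, 16, 0]
Detection: at round 4, diagonal entry (6, 6) turns strictly negative.
Key observation: the cycle 6->1->4->3->2->6 has total weight 0 + (-6) + (-5) + 0 + 1, which is strictly negative.
Answer: DIVERGES — negative cycle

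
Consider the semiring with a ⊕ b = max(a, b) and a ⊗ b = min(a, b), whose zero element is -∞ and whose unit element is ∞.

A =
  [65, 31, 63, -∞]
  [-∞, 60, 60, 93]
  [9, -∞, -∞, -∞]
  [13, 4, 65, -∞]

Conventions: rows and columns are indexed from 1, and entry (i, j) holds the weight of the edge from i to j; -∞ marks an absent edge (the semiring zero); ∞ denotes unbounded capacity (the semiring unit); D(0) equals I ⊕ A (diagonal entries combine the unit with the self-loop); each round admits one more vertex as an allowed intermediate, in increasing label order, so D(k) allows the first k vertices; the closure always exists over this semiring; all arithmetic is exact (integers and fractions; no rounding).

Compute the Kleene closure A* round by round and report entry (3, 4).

D(0):
  [∞, 31, 63, -∞]
  [-∞, ∞, 60, 93]
  [9, -∞, ∞, -∞]
  [13, 4, 65, ∞]
D(1):
  [∞, 31, 63, -∞]
  [-∞, ∞, 60, 93]
  [9, 9, ∞, -∞]
  [13, 13, 65, ∞]
D(2):
  [∞, 31, 63, 31]
  [-∞, ∞, 60, 93]
  [9, 9, ∞, 9]
  [13, 13, 65, ∞]
D(3):
  [∞, 31, 63, 31]
  [9, ∞, 60, 93]
  [9, 9, ∞, 9]
  [13, 13, 65, ∞]
D(4):
  [∞, 31, 63, 31]
  [13, ∞, 65, 93]
  [9, 9, ∞, 9]
  [13, 13, 65, ∞]
Answer: A*[3][4] = 9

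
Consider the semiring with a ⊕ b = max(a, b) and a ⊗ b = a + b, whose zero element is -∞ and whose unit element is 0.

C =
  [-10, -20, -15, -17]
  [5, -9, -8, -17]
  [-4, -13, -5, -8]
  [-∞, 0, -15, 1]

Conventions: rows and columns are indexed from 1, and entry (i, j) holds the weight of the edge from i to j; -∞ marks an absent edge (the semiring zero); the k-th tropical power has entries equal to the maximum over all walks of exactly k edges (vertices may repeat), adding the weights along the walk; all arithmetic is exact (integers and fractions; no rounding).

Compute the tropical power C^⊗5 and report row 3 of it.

C^⊗2:
  [-15, -17, -20, -16]
  [-4, -15, -10, -12]
  [-8, -8, -10, -7]
  [5, 1, -8, 2]
C^⊗3:
  [-12, -16, -25, -15]
  [-10, -12, -15, -11]
  [-3, -7, -15, -6]
  [6, 2, -7, 3]
C^⊗4:
  [-11, -15, -24, -14]
  [-7, -11, -20, -10]
  [-2, -6, -15, -5]
  [7, 3, -6, 4]
C^⊗5:
  [-10, -14, -23, -13]
  [-6, -10, -19, -9]
  [-1, -5, -14, -4]
  [8, 4, -5, 5]
Answer: row 3 of C^⊗5 = [-1, -5, -14, -4]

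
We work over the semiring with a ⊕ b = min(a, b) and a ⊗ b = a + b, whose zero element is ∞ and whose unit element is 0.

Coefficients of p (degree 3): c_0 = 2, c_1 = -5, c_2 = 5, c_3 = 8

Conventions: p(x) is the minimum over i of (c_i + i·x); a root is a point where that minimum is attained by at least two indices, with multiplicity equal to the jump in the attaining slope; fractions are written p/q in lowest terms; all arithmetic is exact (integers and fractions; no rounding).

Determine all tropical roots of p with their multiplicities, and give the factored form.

hull edge (i=0, c=2) to (i=1, c=-5): slope -7, span 1
hull edge (i=1, c=-5) to (i=3, c=8): slope 13/2, span 2
Factored form: p(x) = 8 ⊗ (x ⊕ (-13/2)) ⊗ (x ⊕ (-13/2)) ⊗ (x ⊕ 7)
Answer: roots = -13/2 (mult 2), 7 (mult 1)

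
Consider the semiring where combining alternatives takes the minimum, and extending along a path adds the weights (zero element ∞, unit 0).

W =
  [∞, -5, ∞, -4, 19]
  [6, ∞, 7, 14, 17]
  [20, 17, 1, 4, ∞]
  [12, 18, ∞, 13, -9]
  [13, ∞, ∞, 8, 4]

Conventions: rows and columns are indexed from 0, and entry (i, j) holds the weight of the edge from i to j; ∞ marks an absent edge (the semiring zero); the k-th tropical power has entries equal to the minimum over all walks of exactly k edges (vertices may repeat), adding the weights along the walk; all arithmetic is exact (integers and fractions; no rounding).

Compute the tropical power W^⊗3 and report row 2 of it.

W^⊗2:
  [1, 14, 2, 9, -13]
  [26, 1, 8, 2, 5]
  [16, 15, 2, 5, -5]
  [4, 7, 25, -1, -5]
  [17, 8, ∞, 9, -1]
W^⊗3:
  [0, -4, 3, -5, -9]
  [7, 20, 8, 12, -7]
  [8, 11, 3, 3, -4]
  [8, -1, 14, 0, -10]
  [12, 12, 15, 7, 0]
Answer: row 2 of W^⊗3 = [8, 11, 3, 3, -4]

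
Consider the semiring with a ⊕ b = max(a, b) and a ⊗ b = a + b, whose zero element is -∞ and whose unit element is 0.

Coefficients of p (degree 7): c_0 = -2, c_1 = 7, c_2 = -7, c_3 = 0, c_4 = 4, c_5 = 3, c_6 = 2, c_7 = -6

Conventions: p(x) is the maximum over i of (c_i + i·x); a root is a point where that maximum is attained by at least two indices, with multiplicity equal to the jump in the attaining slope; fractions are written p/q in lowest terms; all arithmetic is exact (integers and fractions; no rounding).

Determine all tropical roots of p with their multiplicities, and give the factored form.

hull edge (i=0, c=-2) to (i=1, c=7): slope 9, span 1
hull edge (i=1, c=7) to (i=6, c=2): slope -1, span 5
hull edge (i=6, c=2) to (i=7, c=-6): slope -8, span 1
Factored form: p(x) = -6 ⊗ (x ⊕ (-9)) ⊗ (x ⊕ 1) ⊗ (x ⊕ 1) ⊗ (x ⊕ 1) ⊗ (x ⊕ 1) ⊗ (x ⊕ 1) ⊗ (x ⊕ 8)
Answer: roots = -9 (mult 1), 1 (mult 5), 8 (mult 1)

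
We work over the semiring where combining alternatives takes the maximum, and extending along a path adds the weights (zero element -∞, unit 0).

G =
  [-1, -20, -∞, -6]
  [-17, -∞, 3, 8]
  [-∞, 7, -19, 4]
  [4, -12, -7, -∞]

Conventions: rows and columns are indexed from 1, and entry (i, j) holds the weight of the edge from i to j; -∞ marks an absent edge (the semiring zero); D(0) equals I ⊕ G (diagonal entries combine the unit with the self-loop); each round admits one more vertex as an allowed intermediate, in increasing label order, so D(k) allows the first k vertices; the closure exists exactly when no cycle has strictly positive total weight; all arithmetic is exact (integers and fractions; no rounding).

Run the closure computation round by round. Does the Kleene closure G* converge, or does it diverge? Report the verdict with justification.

D(0):
  [0, -20, -∞, -6]
  [-17, 0, 3, 8]
  [-∞, 7, 0, 4]
  [4, -12, -7, 0]
D(1):
  [0, -20, -∞, -6]
  [-17, 0, 3, 8]
  [-∞, 7, 0, 4]
  [4, -12, -7, 0]
Detection: at round 2, diagonal entry (3, 3) turns strictly positive.
Key observation: the cycle 3->2->3 has total weight 7 + 3, which is strictly positive.
Answer: DIVERGES — positive cycle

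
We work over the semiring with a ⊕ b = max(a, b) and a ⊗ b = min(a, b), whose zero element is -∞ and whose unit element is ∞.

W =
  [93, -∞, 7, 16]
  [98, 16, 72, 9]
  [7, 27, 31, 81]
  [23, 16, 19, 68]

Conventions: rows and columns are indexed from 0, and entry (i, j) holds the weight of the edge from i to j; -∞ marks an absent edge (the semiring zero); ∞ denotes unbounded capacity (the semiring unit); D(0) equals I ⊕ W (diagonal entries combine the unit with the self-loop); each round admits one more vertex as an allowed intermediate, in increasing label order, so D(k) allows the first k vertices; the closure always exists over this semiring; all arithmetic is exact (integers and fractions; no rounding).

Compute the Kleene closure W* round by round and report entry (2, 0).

D(0):
  [∞, -∞, 7, 16]
  [98, ∞, 72, 9]
  [7, 27, ∞, 81]
  [23, 16, 19, ∞]
D(1):
  [∞, -∞, 7, 16]
  [98, ∞, 72, 16]
  [7, 27, ∞, 81]
  [23, 16, 19, ∞]
D(2):
  [∞, -∞, 7, 16]
  [98, ∞, 72, 16]
  [27, 27, ∞, 81]
  [23, 16, 19, ∞]
D(3):
  [∞, 7, 7, 16]
  [98, ∞, 72, 72]
  [27, 27, ∞, 81]
  [23, 19, 19, ∞]
D(4):
  [∞, 16, 16, 16]
  [98, ∞, 72, 72]
  [27, 27, ∞, 81]
  [23, 19, 19, ∞]
Answer: W*[2][0] = 27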